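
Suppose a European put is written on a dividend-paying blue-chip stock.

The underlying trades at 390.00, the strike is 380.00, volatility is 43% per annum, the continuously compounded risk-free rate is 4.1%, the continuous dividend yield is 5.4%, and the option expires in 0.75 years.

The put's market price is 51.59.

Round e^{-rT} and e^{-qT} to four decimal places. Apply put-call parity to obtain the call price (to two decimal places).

e^(−qT) = e^(−0.054·0.75) = 0.9603;  e^(−rT) = e^(−0.041·0.75) = 0.9697
Put-call parity: C − P = S·e^(−qT) − K·e^(−rT) = 390·0.9603 − 380·0.9697 = 374.5170 − 368.4860 = 6.0310
C = P + (C − P) = 51.59 + (6.0310) = 57.6210

57.62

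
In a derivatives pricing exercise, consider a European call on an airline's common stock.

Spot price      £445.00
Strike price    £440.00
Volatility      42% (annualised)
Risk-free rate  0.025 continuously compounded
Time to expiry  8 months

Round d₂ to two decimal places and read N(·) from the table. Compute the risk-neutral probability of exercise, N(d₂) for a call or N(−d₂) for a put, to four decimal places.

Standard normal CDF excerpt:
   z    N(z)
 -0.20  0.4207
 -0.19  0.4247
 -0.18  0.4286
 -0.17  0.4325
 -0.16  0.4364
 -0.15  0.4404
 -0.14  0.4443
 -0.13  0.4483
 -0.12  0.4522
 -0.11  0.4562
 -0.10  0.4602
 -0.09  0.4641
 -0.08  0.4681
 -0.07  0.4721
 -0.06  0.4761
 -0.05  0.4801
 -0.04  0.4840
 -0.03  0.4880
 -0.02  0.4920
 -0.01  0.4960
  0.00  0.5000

0.4641

σ√T = 0.42·√0.6667 = 0.3429
ln(S/K) + (r + σ²/2)T = ln(445/440) + (0.025 + 0.42²/2)·0.6667 = 0.0113 + 0.0755 = 0.0868
d₁ = 0.0868 / 0.3429 = 0.2530 → 0.25
d₂ = d₁ − σ√T = 0.2530 − 0.3429 = -0.0899 → -0.09
Pr(exercise) under Q = N(d₂) = 0.4641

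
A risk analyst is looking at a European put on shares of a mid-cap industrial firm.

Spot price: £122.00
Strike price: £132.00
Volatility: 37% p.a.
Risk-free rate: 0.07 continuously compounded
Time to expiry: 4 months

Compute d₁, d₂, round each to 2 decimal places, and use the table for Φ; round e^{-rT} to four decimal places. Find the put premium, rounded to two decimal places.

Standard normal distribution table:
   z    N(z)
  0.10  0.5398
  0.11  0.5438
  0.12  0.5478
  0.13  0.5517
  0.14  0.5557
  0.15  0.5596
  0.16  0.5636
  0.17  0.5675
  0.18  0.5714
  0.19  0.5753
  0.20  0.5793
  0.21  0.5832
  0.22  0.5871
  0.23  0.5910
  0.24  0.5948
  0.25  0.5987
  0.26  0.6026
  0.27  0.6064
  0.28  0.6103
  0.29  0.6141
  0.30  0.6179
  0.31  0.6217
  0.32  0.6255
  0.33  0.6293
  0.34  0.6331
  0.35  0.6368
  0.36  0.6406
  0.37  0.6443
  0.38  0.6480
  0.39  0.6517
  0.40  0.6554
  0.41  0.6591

£14.81

σ√T = 0.37 × 0.5774 = 0.2136
d₁ = [ln(122/132) + (0.07 + ½·0.37²)·0.3333] / (σ√T) = (-0.0788 + 0.0462) / 0.2136 = -0.1528 → -0.15
d₂ = -0.1528 − 0.2136 = -0.3664 → -0.37
e^(−rT) = e^(−0.07·0.3333) = 0.9769
P = 132·0.9769·N(0.37) − 122·N(0.15) = 132·0.9769·0.6443 − 122·0.5596 = 83.0830 − 68.2712 = 14.8118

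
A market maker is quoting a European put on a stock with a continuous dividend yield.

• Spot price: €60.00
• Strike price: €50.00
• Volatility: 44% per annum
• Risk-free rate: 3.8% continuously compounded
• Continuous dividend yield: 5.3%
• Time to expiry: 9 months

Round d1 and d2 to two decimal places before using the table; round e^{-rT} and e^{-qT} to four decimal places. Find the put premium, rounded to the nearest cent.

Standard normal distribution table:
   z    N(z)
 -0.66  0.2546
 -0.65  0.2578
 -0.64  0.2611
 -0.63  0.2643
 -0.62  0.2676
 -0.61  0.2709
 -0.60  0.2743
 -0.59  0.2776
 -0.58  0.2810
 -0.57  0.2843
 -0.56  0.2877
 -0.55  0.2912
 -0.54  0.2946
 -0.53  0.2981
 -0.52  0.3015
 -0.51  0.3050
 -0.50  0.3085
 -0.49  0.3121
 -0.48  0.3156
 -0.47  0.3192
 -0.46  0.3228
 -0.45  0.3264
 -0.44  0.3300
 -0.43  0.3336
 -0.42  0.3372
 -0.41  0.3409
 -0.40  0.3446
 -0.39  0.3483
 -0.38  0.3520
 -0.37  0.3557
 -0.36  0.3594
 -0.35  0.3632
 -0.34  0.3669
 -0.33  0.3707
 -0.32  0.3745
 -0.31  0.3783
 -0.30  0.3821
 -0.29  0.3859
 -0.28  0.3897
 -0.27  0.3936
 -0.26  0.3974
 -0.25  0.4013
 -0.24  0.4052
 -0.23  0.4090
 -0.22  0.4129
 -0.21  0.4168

€4.26

T = 0.75;  σ√T = 0.3811
d₁ = [ln(60/50) + (0.038 − 0.053 + 0.44²/2)·0.75] / 0.3811 = [0.1823 + 0.0614] / 0.3811 = 0.6395 which rounds to 0.64
d₂ = d₁ − σ√T = 0.6395 − 0.3811 = 0.2584 which rounds to 0.26
e^(−qT) = e^(−0.053·0.75) = 0.9610;  e^(−rT) = e^(−0.038·0.75) = 0.9719
P = 50·0.9719·N(-0.26) − 60·0.9610·N(-0.64) = 50·0.9719·0.3974 − 60·0.9610·0.2611 = 19.3117 − 15.0550 = 4.2566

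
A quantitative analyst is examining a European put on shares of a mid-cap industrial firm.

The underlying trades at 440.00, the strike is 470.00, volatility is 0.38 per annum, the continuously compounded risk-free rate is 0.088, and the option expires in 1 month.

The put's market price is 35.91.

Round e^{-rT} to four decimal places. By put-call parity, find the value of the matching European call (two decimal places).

9.34

exp(−rT) = exp(−0.088·0.08333) = 0.9927
Put-call parity: C − P = S − K·e^(−rT) = 440 − 470·0.9927 = 440 − 466.5690 = -26.5690
C = P + (C − P) = 35.91 + (-26.5690) = 9.3410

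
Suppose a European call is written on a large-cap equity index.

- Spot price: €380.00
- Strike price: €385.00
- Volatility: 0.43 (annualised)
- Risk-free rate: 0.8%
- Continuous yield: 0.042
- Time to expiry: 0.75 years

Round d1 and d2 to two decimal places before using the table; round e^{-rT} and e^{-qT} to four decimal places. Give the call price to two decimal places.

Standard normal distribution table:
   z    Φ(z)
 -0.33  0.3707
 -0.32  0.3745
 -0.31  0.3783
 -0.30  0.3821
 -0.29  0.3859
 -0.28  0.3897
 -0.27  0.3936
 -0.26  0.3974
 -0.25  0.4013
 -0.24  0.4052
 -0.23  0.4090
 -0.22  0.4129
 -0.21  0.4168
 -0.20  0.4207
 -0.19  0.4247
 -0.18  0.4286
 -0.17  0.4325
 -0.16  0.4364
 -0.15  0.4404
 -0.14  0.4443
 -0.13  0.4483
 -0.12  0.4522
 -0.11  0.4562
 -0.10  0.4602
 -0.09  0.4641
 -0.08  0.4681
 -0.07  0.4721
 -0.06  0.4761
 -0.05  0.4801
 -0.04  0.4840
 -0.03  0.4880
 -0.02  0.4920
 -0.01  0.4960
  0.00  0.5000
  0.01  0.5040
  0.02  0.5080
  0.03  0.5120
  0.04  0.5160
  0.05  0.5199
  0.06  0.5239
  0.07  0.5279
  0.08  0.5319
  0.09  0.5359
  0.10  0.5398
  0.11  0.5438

€48.18

σ√T = 0.43 × 0.8660 = 0.3724
ln(S/K) + (r − q + σ²/2)T = ln(380/385) + (0.008 − 0.042 + 0.43²/2)·0.75 = -0.0131 + 0.0438 = 0.0308
d₁ = 0.0308 / 0.3724 = 0.0826 → 0.08
d₂ = d₁ − σ√T = 0.0826 − 0.3724 = -0.2898 → -0.29
e^(−qT) = e^(−0.042·0.75) = 0.9690;  e^(−rT) = e^(−0.008·0.75) = 0.9940
N(d₁) = N(0.08) = 0.5319;  N(d₂) = N(-0.29) = 0.3859
C = 380·0.9690·0.5319 − 385·0.9940·0.3859 = 195.8562 − 147.6801 = 48.1761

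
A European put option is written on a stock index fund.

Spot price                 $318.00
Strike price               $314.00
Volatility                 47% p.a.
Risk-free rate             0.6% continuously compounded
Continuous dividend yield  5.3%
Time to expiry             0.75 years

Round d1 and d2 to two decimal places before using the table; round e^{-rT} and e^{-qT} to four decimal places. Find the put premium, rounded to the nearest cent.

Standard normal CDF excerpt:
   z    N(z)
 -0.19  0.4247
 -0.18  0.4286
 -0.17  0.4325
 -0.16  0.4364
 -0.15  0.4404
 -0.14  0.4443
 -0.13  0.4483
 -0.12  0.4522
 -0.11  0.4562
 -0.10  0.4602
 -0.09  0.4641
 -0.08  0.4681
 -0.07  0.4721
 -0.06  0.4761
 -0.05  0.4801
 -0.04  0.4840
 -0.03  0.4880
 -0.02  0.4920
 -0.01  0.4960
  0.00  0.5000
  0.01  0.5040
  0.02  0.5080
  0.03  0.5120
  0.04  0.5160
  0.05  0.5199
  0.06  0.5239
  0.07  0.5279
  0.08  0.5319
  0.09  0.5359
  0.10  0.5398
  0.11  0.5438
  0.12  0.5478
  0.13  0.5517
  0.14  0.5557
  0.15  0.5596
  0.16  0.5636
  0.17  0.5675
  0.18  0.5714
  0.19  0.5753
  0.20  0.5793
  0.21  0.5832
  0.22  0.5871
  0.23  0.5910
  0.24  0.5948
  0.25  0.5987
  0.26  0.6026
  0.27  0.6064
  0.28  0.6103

σ√T = 0.47·√0.75 = 0.4070
ln(S/K) + (r − q + σ²/2)T = ln(318/314) + (0.006 − 0.053 + 0.47²/2)·0.75 = 0.0127 + 0.0476 = 0.0602
d₁ = 0.0602 / 0.4070 = 0.1480 which rounds to 0.15
d₂ = d₁ − σ√T = 0.1480 − 0.4070 = -0.2590 which rounds to -0.26
exp(−qT) = exp(−0.053·0.75) = 0.9610;  exp(−rT) = exp(−0.006·0.75) = 0.9955
N(−d₂) = N(0.26) = 0.6026;  N(−d₁) = N(-0.15) = 0.4404
P = 314·0.9955·0.6026 − 318·0.9610·0.4404 = 188.3649 − 134.5854 = 53.7796

$53.78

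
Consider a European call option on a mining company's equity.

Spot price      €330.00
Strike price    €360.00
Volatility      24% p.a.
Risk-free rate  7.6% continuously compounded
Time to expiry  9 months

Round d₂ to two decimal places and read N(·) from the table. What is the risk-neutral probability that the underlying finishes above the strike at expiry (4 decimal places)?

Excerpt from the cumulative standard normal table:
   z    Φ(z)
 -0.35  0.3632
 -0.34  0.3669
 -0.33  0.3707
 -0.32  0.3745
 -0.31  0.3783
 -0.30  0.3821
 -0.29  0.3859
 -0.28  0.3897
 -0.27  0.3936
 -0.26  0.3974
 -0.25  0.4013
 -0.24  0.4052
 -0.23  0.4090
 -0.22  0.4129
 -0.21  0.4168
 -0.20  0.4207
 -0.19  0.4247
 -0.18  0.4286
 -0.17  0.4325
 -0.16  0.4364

0.4013

σ√T = 0.24·√0.75 = 0.2078
d₁ = [ln(330/360) + (0.076 + 0.24²/2)·0.75] / 0.2078 = [-0.0870 + 0.0786] / 0.2078 = -0.0405 → -0.04
d₂ = d₁ − σ√T = -0.0405 − 0.2078 = -0.2483 → -0.25
Risk-neutral Pr[S_T > K] = N(d₂) = N(-0.25) = 0.4013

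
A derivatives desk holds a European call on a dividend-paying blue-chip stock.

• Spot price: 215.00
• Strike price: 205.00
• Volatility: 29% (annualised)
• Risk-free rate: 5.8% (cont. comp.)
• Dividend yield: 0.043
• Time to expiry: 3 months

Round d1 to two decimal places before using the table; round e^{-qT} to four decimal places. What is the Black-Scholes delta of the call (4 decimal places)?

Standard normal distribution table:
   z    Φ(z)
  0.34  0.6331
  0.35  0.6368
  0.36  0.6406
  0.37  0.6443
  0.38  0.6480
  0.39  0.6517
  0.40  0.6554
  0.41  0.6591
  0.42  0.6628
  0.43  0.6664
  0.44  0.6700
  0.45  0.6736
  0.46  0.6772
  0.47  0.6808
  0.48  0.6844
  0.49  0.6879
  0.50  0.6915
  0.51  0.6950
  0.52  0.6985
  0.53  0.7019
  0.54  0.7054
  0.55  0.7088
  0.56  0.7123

0.6593

σ√T = 0.29 × 0.5000 = 0.1450
ln(S/K) + (r − q + σ²/2)T = ln(215/205) + (0.058 − 0.043 + 0.29²/2)·0.25 = 0.0476 + 0.0143 = 0.0619
d₁ = 0.0619 / 0.1450 = 0.4268 ⇒ 0.43
N(d₁) = N(0.43) = 0.6664
Δ_call = e^(−qT)·N(d₁) = 0.9893·0.6664 = 0.6593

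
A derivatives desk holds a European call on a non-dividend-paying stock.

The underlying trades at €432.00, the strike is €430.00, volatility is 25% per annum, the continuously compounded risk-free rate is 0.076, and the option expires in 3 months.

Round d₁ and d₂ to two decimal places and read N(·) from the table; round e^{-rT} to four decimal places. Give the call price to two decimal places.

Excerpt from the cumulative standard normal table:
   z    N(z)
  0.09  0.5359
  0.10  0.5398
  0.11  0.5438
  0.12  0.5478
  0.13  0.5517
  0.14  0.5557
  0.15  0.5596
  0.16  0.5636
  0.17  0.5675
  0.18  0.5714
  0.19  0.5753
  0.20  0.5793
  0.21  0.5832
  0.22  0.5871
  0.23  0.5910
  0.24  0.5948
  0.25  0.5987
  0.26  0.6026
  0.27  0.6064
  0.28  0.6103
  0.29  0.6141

σ√T = 0.25 × 0.5000 = 0.1250
ln(S/K) + (r + σ²/2)T = ln(432/430) + (0.076 + 0.25²/2)·0.25 = 0.0046 + 0.0268 = 0.0315
d₁ = 0.0315 / 0.1250 = 0.2516 → 0.25
d₂ = d₁ − σ√T = 0.2516 − 0.1250 = 0.1266 → 0.13
e^(−rT) = e^(−0.076·0.25) = 0.9812
N(d₁) = N(0.25) = 0.5987;  N(d₂) = N(0.13) = 0.5517
C = 432·0.5987 − 430·0.9812·0.5517 = 258.6384 − 232.7711 = 25.8673

€25.87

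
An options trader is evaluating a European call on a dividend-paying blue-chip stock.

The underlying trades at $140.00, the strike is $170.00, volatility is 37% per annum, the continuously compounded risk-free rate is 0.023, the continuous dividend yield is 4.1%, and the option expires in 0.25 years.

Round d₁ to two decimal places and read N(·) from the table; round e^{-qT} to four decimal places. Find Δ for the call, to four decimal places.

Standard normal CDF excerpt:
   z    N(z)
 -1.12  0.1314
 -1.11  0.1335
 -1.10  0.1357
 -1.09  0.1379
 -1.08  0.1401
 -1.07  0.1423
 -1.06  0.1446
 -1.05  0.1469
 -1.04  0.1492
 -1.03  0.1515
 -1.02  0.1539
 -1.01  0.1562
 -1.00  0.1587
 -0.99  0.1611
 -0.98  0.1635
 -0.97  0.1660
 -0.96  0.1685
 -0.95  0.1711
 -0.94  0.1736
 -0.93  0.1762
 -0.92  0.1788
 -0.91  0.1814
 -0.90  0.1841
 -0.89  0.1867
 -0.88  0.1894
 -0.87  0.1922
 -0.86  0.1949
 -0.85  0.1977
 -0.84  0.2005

0.1618

T = 0.25;  σ√T = 0.1850
d₁ = [ln(140/170) + (0.023 − 0.041 + ½·0.37²)·0.25] / (σ√T) = (-0.1942 + 0.0126) / 0.1850 = -0.9813 ⇒ -0.98
N(d₁) = N(-0.98) = 0.1635
Δ_call = e^(−qT)·N(d₁) = 0.9898·0.1635 = 0.1618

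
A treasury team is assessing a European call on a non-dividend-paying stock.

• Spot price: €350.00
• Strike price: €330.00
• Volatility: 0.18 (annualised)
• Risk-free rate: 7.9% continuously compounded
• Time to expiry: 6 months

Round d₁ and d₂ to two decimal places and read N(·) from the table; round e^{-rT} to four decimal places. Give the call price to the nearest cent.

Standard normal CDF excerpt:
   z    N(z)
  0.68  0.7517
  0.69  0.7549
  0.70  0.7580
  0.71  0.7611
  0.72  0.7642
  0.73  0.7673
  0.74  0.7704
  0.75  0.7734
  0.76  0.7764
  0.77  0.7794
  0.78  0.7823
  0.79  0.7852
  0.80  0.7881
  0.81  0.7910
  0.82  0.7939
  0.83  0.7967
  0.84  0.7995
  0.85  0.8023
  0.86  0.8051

€38.38

σ√T = 0.18·√0.5 = 0.1273
d₁ = [ln(350/330) + (0.079 + ½·0.18²)·0.5] / (σ√T) = (0.0588 + 0.0476) / 0.1273 = 0.8363 ≈ 0.84
d₂ = 0.8363 − 0.1273 = 0.7090 ≈ 0.71
exp(−rT) = exp(−0.079·0.5) = 0.9613
N(d₁) = N(0.84) = 0.7995;  N(d₂) = N(0.71) = 0.7611
C = 350·0.7995 − 330·0.9613·0.7611 = 279.8250 − 241.4430 = 38.3820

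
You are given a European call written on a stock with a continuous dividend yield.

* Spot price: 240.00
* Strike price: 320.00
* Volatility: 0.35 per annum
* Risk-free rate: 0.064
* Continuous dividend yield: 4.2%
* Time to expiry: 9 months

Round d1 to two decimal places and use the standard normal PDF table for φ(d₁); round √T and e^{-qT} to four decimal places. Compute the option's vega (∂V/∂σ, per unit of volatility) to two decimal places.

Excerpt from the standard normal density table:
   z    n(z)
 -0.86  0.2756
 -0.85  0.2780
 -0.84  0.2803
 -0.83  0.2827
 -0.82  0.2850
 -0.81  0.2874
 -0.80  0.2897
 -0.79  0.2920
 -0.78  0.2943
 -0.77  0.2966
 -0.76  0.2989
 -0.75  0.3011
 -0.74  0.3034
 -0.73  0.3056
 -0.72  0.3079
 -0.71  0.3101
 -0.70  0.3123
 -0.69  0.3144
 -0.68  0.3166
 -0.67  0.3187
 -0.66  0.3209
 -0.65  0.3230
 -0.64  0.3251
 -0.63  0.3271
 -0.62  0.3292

T = 0.75;  σ√T = 0.3031
d₁ = [ln(240/320) + (0.064 − 0.042 + ½·0.35²)·0.75] / (σ√T) = (-0.2877 + 0.0624) / 0.3031 = -0.7431 ⇒ -0.74
√T = √0.75 = 0.8660
φ(d₁) = φ(-0.74) = 0.3034
exp(−qT) = exp(−0.042·0.75) = 0.9690
vega = S·exp(−qT)·φ(d₁)·√T = 240·0.9690·0.3034·0.8660 = 61.1038
(Call and put vega coincide under Black-Scholes.)

61.10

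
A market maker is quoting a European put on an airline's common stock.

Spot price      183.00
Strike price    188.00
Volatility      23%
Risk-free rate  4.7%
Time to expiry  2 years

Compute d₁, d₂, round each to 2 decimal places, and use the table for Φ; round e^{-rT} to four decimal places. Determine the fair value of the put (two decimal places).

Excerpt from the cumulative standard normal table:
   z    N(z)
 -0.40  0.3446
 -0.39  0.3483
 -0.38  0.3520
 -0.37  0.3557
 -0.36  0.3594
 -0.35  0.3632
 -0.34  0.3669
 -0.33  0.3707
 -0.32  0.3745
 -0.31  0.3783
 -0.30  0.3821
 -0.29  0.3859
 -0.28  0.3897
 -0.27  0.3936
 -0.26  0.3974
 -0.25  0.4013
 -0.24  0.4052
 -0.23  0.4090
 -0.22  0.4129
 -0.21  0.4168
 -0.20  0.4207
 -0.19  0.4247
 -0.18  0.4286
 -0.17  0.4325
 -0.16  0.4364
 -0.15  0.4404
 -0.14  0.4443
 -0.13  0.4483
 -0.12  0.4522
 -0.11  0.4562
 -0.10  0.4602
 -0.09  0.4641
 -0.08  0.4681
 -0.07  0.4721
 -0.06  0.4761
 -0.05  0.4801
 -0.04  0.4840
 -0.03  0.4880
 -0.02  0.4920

σ√T = 0.23·√2 = 0.3253
d₁ = [ln(183/188) + (0.047 + 0.23²/2)·2] / 0.3253 = [-0.0270 + 0.1469] / 0.3253 = 0.3688 ⇒ 0.37
d₂ = d₁ − σ√T = 0.3688 − 0.3253 = 0.0435 ⇒ 0.04
exp(−rT) = exp(−0.047·2) = 0.9103
N(−d₂) = N(-0.04) = 0.4840;  N(−d₁) = N(-0.37) = 0.3557
P = 188·0.9103·0.4840 − 183·0.3557 = 82.8300 − 65.0931 = 17.7369

17.74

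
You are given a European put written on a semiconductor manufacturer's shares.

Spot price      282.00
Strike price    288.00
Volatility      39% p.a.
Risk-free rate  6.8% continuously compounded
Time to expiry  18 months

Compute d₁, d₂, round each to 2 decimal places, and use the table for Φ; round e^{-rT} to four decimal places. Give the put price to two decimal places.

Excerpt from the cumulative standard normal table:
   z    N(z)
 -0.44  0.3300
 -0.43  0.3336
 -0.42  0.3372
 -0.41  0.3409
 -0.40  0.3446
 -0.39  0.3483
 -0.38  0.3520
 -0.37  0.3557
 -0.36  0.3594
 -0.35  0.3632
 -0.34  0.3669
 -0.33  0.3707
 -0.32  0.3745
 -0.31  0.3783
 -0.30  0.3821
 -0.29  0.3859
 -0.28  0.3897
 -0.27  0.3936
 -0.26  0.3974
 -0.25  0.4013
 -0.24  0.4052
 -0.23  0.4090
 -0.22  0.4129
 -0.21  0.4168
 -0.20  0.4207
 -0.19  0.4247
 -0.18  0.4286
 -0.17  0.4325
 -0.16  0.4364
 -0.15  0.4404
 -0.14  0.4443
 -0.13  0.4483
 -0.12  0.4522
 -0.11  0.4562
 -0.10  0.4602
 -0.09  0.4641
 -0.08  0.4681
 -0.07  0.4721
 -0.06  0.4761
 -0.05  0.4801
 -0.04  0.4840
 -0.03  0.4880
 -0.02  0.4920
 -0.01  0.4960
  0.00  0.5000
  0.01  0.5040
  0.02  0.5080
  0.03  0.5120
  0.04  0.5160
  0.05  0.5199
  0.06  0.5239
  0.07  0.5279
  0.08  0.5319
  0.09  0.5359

T = 1.5;  σ√T = 0.4777
d₁ = [ln(282/288) + (0.068 + ½·0.39²)·1.5] / (σ√T) = (-0.0211 + 0.2161) / 0.4777 = 0.4083 ≈ 0.41
d₂ = 0.4083 − 0.4777 = -0.0694 ≈ -0.07
exp(−rT) = exp(−0.068·1.5) = 0.9030
P = 288·0.9030·N(0.07) − 282·N(-0.41) = 288·0.9030·0.5279 − 282·0.3409 = 137.2878 − 96.1338 = 41.1540

41.15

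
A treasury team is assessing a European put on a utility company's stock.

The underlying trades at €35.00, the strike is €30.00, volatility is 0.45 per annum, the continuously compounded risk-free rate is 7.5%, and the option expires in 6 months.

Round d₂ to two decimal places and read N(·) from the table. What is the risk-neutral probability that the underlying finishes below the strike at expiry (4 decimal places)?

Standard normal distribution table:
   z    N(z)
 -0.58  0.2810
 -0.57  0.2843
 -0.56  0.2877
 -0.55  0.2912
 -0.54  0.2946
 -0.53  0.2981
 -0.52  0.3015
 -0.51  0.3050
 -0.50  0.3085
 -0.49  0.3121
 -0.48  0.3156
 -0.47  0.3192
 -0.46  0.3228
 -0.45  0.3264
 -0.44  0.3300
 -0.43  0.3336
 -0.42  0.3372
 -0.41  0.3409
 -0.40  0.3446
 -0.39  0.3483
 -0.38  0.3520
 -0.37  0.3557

T = 0.5;  σ√T = 0.3182
ln(S/K) + (r + σ²/2)T = ln(35/30) + (0.075 + 0.45²/2)·0.5 = 0.1542 + 0.0881 = 0.2423
d₁ = 0.2423 / 0.3182 = 0.7614 ⇒ 0.76
d₂ = d₁ − σ√T = 0.7614 − 0.3182 = 0.4432 ⇒ 0.44
Pr(exercise) under Q = N(−d₂) = N(-0.44) = 0.3300

0.3300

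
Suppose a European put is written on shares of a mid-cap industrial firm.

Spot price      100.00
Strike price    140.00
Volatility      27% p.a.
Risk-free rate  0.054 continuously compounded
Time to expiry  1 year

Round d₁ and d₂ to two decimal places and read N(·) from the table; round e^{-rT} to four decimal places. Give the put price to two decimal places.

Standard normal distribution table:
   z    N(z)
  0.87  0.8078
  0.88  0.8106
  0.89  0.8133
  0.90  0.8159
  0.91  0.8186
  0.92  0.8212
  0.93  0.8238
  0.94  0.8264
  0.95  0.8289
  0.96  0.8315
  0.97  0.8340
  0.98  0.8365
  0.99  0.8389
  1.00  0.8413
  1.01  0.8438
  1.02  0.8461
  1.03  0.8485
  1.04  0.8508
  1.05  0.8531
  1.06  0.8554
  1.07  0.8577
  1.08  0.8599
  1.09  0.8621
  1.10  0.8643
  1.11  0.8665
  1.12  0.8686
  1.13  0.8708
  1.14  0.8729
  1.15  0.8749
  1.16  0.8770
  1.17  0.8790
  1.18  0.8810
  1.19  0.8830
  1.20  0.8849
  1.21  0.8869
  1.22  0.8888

σ√T = 0.27·√1 = 0.2700
d₁ = [ln(100/140) + (0.054 + ½·0.27²)·1] / (σ√T) = (-0.3365 + 0.0905) / 0.2700 = -0.9112 ⇒ -0.91
d₂ = -0.9112 − 0.2700 = -1.1812 ⇒ -1.18
e^(−rT) = e^(−0.054·1) = 0.9474
N(−d₂) = N(1.18) = 0.8810;  N(−d₁) = N(0.91) = 0.8186
P = 140·0.9474·0.8810 − 100·0.8186 = 116.8523 − 81.8600 = 34.9923

34.99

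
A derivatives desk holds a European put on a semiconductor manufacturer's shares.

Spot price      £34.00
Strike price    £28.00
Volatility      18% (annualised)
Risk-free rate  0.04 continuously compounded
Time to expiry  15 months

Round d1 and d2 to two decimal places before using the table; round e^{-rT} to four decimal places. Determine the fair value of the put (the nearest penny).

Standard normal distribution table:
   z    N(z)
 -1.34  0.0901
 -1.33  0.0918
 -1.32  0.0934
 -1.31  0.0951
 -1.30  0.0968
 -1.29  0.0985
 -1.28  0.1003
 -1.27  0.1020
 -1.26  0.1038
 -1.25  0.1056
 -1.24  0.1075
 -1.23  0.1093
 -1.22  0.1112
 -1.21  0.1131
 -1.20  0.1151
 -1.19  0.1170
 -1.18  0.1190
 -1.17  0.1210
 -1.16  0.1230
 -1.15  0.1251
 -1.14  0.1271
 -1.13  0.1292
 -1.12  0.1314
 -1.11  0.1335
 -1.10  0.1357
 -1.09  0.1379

£0.32

T = 1.25;  σ√T = 0.2012
ln(S/K) + (r + σ²/2)T = ln(34/28) + (0.04 + 0.18²/2)·1.25 = 0.1942 + 0.0703 = 0.2644
d₁ = 0.2644 / 0.2012 = 1.3138 ⇒ 1.31
d₂ = d₁ − σ√T = 1.3138 − 0.2012 = 1.1126 ⇒ 1.11
exp(−rT) = exp(−0.04·1.25) = 0.9512
N(−d₂) = N(-1.11) = 0.1335;  N(−d₁) = N(-1.31) = 0.0951
P = 28·0.9512·0.1335 − 34·0.0951 = 3.5556 − 3.2334 = 0.3222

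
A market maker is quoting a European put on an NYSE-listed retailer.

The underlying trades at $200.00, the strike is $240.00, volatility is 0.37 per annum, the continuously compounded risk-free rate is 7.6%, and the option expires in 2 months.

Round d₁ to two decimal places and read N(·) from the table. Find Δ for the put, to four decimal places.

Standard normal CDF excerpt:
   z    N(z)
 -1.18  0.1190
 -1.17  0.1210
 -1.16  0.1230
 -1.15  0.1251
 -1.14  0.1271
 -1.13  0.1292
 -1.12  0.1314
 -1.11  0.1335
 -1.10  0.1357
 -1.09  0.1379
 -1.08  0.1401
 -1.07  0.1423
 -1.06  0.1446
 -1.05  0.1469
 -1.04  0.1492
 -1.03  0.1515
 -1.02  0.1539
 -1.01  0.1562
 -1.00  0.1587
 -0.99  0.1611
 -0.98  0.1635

-0.8531

σ√T = 0.37 × 0.4082 = 0.1511
ln(S/K) + (r + σ²/2)T = ln(200/240) + (0.076 + 0.37²/2)·0.1667 = -0.1823 + 0.0241 = -0.1582
d₁ = -0.1582 / 0.1511 = -1.0476 → -1.05
N(d₁) = N(-1.05) = 0.1469
Δ_put = N(d₁) − 1 = 0.1469 − 1 = -0.8531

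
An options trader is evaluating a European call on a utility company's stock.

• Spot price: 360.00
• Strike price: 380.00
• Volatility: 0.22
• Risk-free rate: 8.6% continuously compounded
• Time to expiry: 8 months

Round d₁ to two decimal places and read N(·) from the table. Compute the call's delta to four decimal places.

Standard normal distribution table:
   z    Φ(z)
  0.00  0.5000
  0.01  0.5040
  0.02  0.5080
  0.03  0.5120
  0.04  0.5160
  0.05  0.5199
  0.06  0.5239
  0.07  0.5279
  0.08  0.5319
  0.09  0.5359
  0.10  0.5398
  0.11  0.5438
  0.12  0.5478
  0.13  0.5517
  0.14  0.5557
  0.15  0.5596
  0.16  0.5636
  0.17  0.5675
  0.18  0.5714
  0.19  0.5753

T = 0.6667;  σ√T = 0.1796
d₁ = [ln(360/380) + (0.086 + 0.22²/2)·0.6667] / 0.1796 = [-0.0541 + 0.0735] / 0.1796 = 0.1080 ≈ 0.11
N(d₁) = N(0.11) = 0.5438
Δ_call = N(d₁) = 0.5438

0.5438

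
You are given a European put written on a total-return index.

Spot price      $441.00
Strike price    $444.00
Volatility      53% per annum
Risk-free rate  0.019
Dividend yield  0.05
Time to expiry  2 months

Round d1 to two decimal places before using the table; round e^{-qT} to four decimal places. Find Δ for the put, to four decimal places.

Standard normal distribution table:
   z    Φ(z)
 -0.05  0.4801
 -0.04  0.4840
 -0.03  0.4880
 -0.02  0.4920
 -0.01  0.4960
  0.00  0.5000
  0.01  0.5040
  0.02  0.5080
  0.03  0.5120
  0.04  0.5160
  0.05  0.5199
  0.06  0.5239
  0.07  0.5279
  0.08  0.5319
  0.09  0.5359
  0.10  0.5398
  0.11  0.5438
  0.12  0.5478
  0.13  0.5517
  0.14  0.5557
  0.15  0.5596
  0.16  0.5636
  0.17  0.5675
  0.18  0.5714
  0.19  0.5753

σ√T = 0.53·√0.1667 = 0.2164
d₁ = [ln(441/444) + (0.019 − 0.05 + 0.53²/2)·0.1667] / 0.2164 = [-0.0068 + 0.0182] / 0.2164 = 0.0530 → 0.05
N(d₁) = N(0.05) = 0.5199
Δ_put = e^(−qT)·(N(d₁) − 1) = 0.9917·(0.5199 − 1) = -0.4761

-0.4761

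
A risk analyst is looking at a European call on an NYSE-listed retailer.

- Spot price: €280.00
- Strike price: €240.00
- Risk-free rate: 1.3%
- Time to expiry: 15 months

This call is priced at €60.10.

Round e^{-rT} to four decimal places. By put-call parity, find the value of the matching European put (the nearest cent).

€16.24

exp(−rT) = exp(−0.013·1.25) = 0.9839
Put-call parity: C − P = S − K·e^(−rT) = 280 − 240·0.9839 = 280 − 236.1360 = 43.8640
P = C − (C − P) = 60.10 − (43.8640) = 16.2360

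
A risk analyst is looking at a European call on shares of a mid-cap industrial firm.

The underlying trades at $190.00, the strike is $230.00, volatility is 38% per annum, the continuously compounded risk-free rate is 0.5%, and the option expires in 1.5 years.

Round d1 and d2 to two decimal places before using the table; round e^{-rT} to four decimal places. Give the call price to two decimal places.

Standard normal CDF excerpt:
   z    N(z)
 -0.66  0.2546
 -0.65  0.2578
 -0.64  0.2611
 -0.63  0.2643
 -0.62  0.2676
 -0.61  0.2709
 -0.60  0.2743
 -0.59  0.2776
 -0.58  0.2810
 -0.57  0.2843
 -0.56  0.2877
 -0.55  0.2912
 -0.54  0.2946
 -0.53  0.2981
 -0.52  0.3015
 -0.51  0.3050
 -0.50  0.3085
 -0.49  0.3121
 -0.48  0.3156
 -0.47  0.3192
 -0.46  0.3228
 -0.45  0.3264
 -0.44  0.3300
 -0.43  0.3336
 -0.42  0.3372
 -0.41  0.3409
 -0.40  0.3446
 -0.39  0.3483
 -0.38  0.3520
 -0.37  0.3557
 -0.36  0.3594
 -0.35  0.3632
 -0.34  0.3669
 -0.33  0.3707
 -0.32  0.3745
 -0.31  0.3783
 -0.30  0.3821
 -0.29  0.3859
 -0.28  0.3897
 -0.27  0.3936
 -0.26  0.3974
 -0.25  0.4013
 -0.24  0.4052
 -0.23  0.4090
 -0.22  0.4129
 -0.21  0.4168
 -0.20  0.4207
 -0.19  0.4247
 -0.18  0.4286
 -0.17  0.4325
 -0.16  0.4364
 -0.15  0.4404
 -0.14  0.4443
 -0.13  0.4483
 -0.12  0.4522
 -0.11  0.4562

T = 1.5;  σ√T = 0.4654
ln(S/K) + (r + σ²/2)T = ln(190/230) + (0.005 + 0.38²/2)·1.5 = -0.1911 + 0.1158 = -0.0753
d₁ = -0.0753 / 0.4654 = -0.1617 which rounds to -0.16
d₂ = d₁ − σ√T = -0.1617 − 0.4654 = -0.6271 which rounds to -0.63
e^(−rT) = e^(−0.005·1.5) = 0.9925
N(d₁) = N(-0.16) = 0.4364;  N(d₂) = N(-0.63) = 0.2643
C = 190·0.4364 − 230·0.9925·0.2643 = 82.9160 − 60.3331 = 22.5829

$22.58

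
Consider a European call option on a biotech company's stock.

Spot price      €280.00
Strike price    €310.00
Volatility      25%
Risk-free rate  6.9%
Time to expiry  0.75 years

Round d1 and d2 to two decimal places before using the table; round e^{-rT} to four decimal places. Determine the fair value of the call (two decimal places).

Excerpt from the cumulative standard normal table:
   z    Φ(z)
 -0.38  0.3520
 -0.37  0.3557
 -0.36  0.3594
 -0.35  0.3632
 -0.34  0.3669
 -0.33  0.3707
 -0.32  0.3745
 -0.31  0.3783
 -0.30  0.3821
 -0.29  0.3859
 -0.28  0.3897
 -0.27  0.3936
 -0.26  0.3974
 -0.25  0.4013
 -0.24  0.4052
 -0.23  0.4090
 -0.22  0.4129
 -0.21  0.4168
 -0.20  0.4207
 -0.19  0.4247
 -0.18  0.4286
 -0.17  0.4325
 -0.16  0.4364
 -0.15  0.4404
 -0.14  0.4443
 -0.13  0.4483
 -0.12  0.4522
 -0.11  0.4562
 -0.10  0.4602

€18.61

σ√T = 0.25 × 0.8660 = 0.2165
d₁ = [ln(280/310) + (0.069 + 0.25²/2)·0.75] / 0.2165 = [-0.1018 + 0.0752] / 0.2165 = -0.1228 → -0.12
d₂ = d₁ − σ√T = -0.1228 − 0.2165 = -0.3393 → -0.34
exp(−rT) = exp(−0.069·0.75) = 0.9496
N(d₁) = N(-0.12) = 0.4522;  N(d₂) = N(-0.34) = 0.3669
C = 280·0.4522 − 310·0.9496·0.3669 = 126.6160 − 108.0066 = 18.6094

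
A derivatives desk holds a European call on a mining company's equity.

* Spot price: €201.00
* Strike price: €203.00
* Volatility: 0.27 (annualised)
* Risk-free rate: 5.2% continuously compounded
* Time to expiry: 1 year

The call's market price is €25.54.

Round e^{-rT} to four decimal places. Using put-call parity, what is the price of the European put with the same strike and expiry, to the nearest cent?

€17.25

exp(−rT) = exp(−0.052·1) = 0.9493
Put-call parity: C − P = S − K·e^(−rT) = 201 − 203·0.9493 = 201 − 192.7079 = 8.2921
P = C − (C − P) = 25.54 − (8.2921) = 17.2479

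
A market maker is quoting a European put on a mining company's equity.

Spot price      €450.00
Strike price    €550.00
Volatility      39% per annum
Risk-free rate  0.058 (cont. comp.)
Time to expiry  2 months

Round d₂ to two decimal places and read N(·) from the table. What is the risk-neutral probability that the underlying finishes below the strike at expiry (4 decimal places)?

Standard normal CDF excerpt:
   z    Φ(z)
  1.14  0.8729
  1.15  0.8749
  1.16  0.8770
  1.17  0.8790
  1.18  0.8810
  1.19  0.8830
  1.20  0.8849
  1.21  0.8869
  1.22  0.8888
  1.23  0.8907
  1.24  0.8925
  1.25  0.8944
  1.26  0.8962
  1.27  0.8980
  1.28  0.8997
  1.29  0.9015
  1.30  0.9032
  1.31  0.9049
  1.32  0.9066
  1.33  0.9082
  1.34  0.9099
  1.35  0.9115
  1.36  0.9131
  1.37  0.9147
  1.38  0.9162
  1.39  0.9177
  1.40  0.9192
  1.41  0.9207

σ√T = 0.39 × 0.4082 = 0.1592
d₁ = [ln(450/550) + (0.058 + ½·0.39²)·0.1667] / (σ√T) = (-0.2007 + 0.0223) / 0.1592 = -1.1200 ⇒ -1.12
d₂ = -1.1200 − 0.1592 = -1.2793 ⇒ -1.28
Risk-neutral Pr[S_T < K] = N(−d₂) = N(1.28) = 0.8997

0.8997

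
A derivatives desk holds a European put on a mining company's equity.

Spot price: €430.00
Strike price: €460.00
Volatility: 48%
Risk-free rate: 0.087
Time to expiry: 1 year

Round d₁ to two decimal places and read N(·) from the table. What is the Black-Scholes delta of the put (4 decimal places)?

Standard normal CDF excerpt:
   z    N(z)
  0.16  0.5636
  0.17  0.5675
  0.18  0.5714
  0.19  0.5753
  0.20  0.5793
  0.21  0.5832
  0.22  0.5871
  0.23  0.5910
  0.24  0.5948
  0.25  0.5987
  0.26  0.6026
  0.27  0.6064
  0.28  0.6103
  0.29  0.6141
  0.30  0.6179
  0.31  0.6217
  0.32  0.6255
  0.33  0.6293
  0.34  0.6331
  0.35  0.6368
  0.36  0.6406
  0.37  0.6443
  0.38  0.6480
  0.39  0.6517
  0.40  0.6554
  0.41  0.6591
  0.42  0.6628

-0.3897

σ√T = 0.48·√1 = 0.4800
d₁ = [ln(430/460) + (0.087 + 0.48²/2)·1] / 0.4800 = [-0.0674 + 0.2022] / 0.4800 = 0.2807 which rounds to 0.28
N(d₁) = N(0.28) = 0.6103
Δ_put = N(d₁) − 1 = 0.6103 − 1 = -0.3897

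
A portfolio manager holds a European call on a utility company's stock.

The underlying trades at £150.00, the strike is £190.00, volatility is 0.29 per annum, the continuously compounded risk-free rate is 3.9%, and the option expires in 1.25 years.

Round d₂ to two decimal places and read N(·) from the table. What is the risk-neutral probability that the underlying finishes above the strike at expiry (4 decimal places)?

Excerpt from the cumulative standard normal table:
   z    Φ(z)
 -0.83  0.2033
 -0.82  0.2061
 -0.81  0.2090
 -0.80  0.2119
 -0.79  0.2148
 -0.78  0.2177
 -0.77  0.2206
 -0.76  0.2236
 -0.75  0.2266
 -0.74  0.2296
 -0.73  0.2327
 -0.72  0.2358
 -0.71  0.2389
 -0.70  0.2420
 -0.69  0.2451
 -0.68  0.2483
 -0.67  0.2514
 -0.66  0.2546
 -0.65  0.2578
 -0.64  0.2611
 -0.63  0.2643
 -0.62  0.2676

σ√T = 0.29·√1.25 = 0.3242
ln(S/K) + (r + σ²/2)T = ln(150/190) + (0.039 + 0.29²/2)·1.25 = -0.2364 + 0.1013 = -0.1351
d₁ = -0.1351 / 0.3242 = -0.4166 → -0.42
d₂ = d₁ − σ√T = -0.4166 − 0.3242 = -0.7408 → -0.74
Pr(exercise) under Q = N(d₂) = 0.2296

0.2296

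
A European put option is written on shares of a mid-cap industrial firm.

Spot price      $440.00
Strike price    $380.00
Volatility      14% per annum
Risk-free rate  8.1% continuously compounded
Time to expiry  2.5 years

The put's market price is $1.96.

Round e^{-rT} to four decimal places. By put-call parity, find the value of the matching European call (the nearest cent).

exp(−rT) = exp(−0.081·2.5) = 0.8167
Put-call parity: C − P = S − K·e^(−rT) = 440 − 380·0.8167 = 440 − 310.3460 = 129.6540
C = P + (C − P) = 1.96 + (129.6540) = 131.6140

$131.61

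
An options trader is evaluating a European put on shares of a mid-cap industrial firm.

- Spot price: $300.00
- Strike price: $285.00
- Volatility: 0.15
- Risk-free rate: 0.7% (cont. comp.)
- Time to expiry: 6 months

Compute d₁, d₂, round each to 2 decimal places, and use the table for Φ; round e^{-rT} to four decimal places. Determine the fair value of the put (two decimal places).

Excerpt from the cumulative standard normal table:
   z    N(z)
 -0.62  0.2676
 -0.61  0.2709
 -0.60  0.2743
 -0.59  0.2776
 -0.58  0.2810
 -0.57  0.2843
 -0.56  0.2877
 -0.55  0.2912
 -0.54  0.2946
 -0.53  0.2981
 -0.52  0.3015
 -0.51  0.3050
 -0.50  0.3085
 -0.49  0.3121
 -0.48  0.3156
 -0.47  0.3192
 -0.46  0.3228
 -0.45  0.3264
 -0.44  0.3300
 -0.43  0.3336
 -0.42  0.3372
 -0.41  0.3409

T = 0.5;  σ√T = 0.1061
d₁ = [ln(300/285) + (0.007 + 0.15²/2)·0.5] / 0.1061 = [0.0513 + 0.0091] / 0.1061 = 0.5696 → 0.57
d₂ = d₁ − σ√T = 0.5696 − 0.1061 = 0.4636 → 0.46
exp(−rT) = exp(−0.007·0.5) = 0.9965
N(−d₂) = N(-0.46) = 0.3228;  N(−d₁) = N(-0.57) = 0.2843
P = 285·0.9965·0.3228 − 300·0.2843 = 91.6760 − 85.2900 = 6.3860

$6.39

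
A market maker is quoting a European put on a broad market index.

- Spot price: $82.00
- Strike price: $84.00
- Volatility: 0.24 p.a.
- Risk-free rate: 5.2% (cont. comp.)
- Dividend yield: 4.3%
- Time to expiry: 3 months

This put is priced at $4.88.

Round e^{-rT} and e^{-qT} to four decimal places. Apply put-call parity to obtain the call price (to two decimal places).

$3.09

e^(−qT) = e^(−0.043·0.25) = 0.9893;  e^(−rT) = e^(−0.052·0.25) = 0.9871
Put-call parity: C − P = S·e^(−qT) − K·e^(−rT) = 82·0.9893 − 84·0.9871 = 81.1226 − 82.9164 = -1.7938
C = P + (C − P) = 4.88 + (-1.7938) = 3.0862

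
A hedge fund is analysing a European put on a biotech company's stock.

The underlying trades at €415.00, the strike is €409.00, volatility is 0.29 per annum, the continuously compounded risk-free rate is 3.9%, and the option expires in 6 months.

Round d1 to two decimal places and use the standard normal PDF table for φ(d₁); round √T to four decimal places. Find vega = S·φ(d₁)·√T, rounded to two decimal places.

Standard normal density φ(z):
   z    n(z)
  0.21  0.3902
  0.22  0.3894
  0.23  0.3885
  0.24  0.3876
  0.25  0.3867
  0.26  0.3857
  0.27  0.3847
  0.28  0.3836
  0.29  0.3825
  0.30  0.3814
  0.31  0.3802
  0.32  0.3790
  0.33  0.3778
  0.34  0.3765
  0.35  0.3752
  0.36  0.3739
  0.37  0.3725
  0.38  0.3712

112.89

T = 0.5;  σ√T = 0.2051
d₁ = [ln(415/409) + (0.039 + 0.29²/2)·0.5] / 0.2051 = [0.0146 + 0.0405] / 0.2051 = 0.2686 → 0.27
√T = √0.5 = 0.7071
φ(d₁) = φ(0.27) = 0.3847
vega = S·φ(d₁)·√T = 415·0.3847·0.7071 = 112.8889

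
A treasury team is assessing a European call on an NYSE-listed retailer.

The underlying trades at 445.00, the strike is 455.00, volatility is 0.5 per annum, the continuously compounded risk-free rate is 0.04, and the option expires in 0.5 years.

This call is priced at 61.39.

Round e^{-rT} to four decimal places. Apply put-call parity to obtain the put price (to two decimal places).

62.38

e^(−rT) = e^(−0.04·0.5) = 0.9802
Put-call parity: C − P = S − K·e^(−rT) = 445 − 455·0.9802 = 445 − 445.9910 = -0.9910
P = C − (C − P) = 61.39 − (-0.9910) = 62.3810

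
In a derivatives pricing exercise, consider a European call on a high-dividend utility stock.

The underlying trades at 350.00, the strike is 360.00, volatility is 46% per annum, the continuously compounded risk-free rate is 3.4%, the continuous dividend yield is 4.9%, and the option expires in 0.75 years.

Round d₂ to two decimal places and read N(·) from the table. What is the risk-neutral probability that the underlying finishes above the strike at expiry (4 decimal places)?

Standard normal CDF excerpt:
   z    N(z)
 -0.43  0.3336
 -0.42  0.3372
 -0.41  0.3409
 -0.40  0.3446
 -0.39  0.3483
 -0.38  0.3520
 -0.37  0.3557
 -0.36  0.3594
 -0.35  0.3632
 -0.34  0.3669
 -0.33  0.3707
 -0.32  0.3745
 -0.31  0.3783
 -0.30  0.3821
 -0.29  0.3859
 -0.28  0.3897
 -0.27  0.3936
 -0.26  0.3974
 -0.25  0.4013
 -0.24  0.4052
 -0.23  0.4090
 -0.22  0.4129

T = 0.75;  σ√T = 0.3984
d₁ = [ln(350/360) + (0.034 − 0.049 + 0.46²/2)·0.75] / 0.3984 = [-0.0282 + 0.0681] / 0.3984 = 0.1002 which rounds to 0.10
d₂ = d₁ − σ√T = 0.1002 − 0.3984 = -0.2981 which rounds to -0.30
Risk-neutral Pr[S_T > K] = N(d₂) = N(-0.30) = 0.3821

0.3821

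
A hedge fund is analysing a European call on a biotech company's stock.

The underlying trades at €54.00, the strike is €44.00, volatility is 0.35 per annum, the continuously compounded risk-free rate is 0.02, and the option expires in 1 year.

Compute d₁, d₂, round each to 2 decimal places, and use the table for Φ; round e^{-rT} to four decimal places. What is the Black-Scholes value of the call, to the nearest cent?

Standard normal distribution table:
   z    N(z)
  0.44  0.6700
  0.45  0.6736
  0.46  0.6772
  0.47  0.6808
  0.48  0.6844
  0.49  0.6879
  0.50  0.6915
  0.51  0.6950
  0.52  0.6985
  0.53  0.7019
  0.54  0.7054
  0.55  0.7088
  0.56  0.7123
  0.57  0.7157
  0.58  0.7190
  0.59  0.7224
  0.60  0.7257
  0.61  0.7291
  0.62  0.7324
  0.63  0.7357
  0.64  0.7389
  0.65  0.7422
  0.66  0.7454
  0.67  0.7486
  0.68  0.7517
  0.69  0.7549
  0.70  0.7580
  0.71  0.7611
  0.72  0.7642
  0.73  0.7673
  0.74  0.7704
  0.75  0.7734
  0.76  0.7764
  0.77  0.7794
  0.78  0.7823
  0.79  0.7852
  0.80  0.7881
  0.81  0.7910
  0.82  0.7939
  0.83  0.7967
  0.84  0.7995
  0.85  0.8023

T = 1;  σ√T = 0.3500
d₁ = [ln(54/44) + (0.02 + 0.35²/2)·1] / 0.3500 = [0.2048 + 0.0812] / 0.3500 = 0.8173 which rounds to 0.82
d₂ = d₁ − σ√T = 0.8173 − 0.3500 = 0.4673 which rounds to 0.47
e^(−rT) = e^(−0.02·1) = 0.9802
C = 54·N(0.82) − 44·0.9802·N(0.47) = 54·0.7939 − 44·0.9802·0.6808 = 42.8706 − 29.3621 = 13.5085

€13.51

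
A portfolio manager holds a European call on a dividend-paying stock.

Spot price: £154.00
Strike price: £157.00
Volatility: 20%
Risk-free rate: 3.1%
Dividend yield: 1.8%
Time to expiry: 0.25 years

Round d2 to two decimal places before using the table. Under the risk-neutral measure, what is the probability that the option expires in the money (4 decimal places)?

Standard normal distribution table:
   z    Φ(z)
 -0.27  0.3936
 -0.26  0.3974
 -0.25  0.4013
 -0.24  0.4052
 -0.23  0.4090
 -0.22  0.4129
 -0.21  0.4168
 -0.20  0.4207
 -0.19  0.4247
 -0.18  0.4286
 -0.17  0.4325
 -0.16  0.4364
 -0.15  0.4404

σ√T = 0.2 × 0.5000 = 0.1000
ln(S/K) + (r − q + σ²/2)T = ln(154/157) + (0.031 − 0.018 + 0.2²/2)·0.25 = -0.0193 + 0.0083 = -0.0110
d₁ = -0.0110 / 0.1000 = -0.1104 ≈ -0.11
d₂ = d₁ − σ√T = -0.1104 − 0.1000 = -0.2104 ≈ -0.21
Risk-neutral Pr[S_T > K] = N(d₂) = N(-0.21) = 0.4168

0.4168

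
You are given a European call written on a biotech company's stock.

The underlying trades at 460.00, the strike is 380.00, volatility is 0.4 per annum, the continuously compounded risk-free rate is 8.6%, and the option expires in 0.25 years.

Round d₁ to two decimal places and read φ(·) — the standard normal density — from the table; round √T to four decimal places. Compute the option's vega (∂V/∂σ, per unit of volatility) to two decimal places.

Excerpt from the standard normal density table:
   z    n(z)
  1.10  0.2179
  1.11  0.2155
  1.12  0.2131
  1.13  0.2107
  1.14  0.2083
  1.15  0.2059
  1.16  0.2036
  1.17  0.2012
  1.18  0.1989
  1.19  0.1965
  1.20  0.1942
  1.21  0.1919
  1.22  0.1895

46.83

σ√T = 0.4·√0.25 = 0.2000
d₁ = [ln(460/380) + (0.086 + ½·0.4²)·0.25] / (σ√T) = (0.1911 + 0.0415) / 0.2000 = 1.1628 → 1.16
√T = √0.25 = 0.5000
φ(d₁) = φ(1.16) = 0.2036
vega = S·φ(d₁)·√T = 460·0.2036·0.5000 = 46.8280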